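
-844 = -844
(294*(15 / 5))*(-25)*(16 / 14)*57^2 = -81874800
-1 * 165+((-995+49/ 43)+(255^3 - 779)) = 712915797/ 43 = 16579437.14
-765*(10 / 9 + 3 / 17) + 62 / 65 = -984.05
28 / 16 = 7 / 4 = 1.75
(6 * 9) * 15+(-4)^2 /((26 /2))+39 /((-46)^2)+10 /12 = 67016299 /82524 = 812.08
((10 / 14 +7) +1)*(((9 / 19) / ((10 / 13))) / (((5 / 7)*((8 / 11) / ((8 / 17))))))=78507 / 16150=4.86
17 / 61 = 0.28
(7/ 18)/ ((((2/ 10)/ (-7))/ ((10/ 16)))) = -1225/ 144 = -8.51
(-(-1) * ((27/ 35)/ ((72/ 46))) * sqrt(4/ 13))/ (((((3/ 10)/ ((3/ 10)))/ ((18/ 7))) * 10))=621 * sqrt(13)/ 31850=0.07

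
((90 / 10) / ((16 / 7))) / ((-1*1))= -63 / 16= -3.94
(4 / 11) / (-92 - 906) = -2 / 5489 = -0.00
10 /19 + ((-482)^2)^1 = 4414166 /19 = 232324.53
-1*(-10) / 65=2 / 13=0.15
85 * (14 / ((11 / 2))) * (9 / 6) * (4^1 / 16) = 1785 / 22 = 81.14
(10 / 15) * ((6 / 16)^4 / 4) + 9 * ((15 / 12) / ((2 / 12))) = 552987 / 8192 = 67.50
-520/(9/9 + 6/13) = -6760/19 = -355.79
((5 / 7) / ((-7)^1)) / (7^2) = -5 / 2401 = -0.00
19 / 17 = 1.12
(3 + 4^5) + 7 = 1034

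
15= 15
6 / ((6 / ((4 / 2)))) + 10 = 12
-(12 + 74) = -86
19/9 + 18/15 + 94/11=5869/495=11.86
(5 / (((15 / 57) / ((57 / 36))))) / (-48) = -361 / 576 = -0.63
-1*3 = -3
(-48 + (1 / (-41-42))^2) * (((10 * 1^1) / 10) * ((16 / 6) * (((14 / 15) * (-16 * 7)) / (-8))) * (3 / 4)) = -129623032 / 103335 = -1254.40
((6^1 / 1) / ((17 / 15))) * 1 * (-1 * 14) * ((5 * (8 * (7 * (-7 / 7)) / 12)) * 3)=88200 / 17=5188.24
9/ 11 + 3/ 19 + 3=831/ 209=3.98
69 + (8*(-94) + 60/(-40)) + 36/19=-25939/38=-682.61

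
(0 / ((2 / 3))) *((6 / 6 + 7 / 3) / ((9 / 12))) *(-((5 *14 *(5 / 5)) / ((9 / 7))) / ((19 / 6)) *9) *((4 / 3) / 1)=0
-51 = -51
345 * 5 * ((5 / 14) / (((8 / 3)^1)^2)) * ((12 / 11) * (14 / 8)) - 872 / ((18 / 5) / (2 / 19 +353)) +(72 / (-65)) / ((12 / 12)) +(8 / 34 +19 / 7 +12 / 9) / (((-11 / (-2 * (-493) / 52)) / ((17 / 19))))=-9352483349617 / 109549440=-85372.26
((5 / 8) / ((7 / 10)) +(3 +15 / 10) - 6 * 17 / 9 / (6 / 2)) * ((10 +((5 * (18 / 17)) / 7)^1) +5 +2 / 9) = 6964991 / 269892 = 25.81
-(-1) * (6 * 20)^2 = 14400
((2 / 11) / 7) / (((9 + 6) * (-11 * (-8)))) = 0.00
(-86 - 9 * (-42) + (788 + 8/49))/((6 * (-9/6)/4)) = -211712/441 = -480.07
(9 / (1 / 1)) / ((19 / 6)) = 54 / 19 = 2.84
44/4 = 11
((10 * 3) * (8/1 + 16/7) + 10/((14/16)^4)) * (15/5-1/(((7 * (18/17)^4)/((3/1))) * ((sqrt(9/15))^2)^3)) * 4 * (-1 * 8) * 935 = -13743679151831200/992436543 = -13848421.09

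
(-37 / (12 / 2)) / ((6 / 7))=-259 / 36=-7.19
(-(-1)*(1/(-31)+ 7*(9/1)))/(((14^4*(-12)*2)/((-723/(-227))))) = -14701/67583348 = -0.00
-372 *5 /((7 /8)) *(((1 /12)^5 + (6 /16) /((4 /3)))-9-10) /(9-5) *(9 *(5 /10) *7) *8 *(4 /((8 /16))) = 721962565 /36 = 20054515.69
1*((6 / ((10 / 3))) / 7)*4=1.03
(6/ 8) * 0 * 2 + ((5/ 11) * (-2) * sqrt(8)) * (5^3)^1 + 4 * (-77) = -2500 * sqrt(2)/ 11 - 308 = -629.41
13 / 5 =2.60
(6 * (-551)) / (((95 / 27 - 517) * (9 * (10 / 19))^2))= 198911 / 693200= 0.29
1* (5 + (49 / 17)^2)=3846 / 289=13.31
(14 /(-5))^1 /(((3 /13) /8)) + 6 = -91.07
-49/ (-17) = 49/ 17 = 2.88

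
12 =12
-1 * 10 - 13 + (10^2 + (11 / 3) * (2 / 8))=935 / 12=77.92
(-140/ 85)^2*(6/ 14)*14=4704/ 289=16.28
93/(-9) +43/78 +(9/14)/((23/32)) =-111611/12558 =-8.89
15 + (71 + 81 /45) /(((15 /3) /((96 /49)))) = 7617 /175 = 43.53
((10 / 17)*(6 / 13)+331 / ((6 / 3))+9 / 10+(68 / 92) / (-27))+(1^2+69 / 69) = 115724437 / 686205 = 168.64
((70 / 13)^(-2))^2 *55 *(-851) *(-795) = 42510163839 / 960400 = 44262.98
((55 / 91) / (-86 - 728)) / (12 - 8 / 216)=-135 / 2175082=-0.00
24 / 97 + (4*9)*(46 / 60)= 13506 / 485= 27.85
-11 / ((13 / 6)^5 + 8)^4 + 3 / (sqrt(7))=-40217742840692736 / 35315097903371535234001 + 3 * sqrt(7) / 7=1.13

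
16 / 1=16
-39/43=-0.91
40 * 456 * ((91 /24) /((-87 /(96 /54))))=-1106560 /783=-1413.23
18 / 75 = 6 / 25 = 0.24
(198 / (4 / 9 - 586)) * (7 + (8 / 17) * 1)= -113157 / 44795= -2.53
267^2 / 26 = 71289 / 26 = 2741.88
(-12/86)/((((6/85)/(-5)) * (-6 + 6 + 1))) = 425/43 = 9.88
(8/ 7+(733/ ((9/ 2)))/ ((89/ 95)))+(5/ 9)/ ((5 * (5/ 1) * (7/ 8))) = 1635734/ 9345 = 175.04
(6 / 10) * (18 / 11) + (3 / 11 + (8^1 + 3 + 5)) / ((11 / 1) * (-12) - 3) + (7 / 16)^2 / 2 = 727613 / 760320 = 0.96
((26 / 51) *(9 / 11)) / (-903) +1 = 56261 / 56287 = 1.00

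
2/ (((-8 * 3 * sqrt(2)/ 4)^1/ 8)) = -4 * sqrt(2)/ 3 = -1.89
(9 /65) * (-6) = -54 /65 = -0.83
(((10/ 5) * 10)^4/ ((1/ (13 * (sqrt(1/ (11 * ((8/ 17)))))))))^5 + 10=10 + 43951586099200000000000000000000 * sqrt(374)/ 1331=638604975487756832138119700000.00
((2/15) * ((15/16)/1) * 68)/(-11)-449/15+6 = -8153/330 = -24.71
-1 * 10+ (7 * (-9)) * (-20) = 1250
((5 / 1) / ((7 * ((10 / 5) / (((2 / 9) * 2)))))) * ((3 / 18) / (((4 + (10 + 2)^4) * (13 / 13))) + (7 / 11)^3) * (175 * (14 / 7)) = 1067106275 / 74533338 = 14.32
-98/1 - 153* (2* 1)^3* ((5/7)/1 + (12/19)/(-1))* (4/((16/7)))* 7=-25424/19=-1338.11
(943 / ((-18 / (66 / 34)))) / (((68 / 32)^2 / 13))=-4315168 / 14739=-292.77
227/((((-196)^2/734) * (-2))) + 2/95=-7837523/3649520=-2.15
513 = 513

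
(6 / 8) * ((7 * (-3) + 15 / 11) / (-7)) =162 / 77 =2.10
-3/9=-1/3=-0.33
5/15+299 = 898/3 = 299.33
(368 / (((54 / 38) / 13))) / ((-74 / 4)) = -181792 / 999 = -181.97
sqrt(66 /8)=sqrt(33) /2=2.87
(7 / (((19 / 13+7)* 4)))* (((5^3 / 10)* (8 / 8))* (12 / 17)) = 1365 / 748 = 1.82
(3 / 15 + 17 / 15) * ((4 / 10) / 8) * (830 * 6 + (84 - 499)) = 913 / 3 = 304.33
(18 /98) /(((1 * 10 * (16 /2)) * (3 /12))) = 9 /980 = 0.01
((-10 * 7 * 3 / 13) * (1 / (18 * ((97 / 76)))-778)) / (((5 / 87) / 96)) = 26470784256 / 1261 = 20991898.70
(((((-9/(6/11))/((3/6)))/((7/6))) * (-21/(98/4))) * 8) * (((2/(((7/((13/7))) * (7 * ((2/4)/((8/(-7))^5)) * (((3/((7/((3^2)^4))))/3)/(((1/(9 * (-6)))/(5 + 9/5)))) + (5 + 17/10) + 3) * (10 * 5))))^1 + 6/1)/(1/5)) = 707136907964084928/121526755019117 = 5818.78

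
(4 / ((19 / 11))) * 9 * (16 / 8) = 792 / 19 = 41.68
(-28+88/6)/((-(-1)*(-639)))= 40/1917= 0.02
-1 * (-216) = 216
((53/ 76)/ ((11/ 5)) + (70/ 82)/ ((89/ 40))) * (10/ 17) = 10686925/ 25929794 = 0.41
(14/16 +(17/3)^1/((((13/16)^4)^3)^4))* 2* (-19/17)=-16220148442677034378783708768730933557159422823972046752731343/60105065969078061488459722090229929802046409283810945484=-269863.25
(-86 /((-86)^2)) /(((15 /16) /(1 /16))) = -0.00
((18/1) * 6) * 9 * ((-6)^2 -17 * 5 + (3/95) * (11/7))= -31640544/665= -47579.77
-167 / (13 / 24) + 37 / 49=-195911 / 637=-307.55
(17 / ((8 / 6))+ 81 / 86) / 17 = 2355 / 2924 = 0.81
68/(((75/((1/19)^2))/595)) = 8092/5415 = 1.49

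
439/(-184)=-439/184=-2.39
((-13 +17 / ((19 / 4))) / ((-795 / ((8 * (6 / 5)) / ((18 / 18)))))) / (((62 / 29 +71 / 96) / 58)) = 462455808 / 201676925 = 2.29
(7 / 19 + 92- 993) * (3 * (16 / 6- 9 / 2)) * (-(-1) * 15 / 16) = 352935 / 76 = 4643.88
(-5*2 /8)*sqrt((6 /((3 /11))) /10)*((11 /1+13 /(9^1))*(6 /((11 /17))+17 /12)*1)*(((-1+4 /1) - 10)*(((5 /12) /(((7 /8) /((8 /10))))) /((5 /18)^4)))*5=102404736*sqrt(55) /1375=552330.07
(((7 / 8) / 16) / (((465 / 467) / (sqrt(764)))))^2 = 2041094951 / 885657600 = 2.30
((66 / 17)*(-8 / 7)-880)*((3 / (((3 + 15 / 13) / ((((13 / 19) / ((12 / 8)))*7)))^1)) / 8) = -2223364 / 8721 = -254.94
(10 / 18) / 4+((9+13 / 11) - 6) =1711 / 396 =4.32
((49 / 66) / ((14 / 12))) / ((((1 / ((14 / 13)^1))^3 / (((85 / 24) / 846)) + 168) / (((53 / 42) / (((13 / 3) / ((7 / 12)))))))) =10816505 / 35946857232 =0.00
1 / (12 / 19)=19 / 12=1.58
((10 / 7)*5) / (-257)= -50 / 1799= -0.03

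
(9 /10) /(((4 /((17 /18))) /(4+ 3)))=1.49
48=48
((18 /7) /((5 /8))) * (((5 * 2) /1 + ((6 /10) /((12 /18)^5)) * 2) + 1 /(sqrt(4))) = 80.69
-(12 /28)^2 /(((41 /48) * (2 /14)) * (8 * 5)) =-54 /1435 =-0.04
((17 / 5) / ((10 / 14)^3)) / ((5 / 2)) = 11662 / 3125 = 3.73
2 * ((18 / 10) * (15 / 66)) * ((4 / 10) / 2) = 9 / 55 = 0.16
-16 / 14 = -8 / 7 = -1.14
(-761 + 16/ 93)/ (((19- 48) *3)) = 70757/ 8091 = 8.75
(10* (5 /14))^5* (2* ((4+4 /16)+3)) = 283203125 /33614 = 8425.15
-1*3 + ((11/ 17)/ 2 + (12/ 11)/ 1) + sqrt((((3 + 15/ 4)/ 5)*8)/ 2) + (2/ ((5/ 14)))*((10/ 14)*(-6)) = -9569/ 374 + 3*sqrt(15)/ 5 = -23.26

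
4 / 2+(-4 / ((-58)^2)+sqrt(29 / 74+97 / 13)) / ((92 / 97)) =154647 / 77372+97*sqrt(7267910) / 88504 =4.95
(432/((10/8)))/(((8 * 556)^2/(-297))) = -8019/1545680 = -0.01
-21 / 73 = -0.29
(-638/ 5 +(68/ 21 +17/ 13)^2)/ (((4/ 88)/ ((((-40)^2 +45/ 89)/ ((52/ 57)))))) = -237269533206497/ 57486702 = -4127381.20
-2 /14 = -1 /7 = -0.14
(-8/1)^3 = -512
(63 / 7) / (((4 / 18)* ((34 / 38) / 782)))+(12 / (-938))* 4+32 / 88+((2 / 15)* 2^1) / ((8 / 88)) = 2739448021 / 77385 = 35400.25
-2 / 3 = -0.67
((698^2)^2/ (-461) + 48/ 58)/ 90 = -688366437980/ 120321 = -5721083.09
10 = 10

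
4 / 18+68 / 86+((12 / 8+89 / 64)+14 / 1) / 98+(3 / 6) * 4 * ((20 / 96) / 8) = 3003391 / 2427264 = 1.24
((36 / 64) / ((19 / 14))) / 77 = 9 / 1672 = 0.01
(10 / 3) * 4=40 / 3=13.33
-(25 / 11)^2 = -625 / 121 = -5.17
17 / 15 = 1.13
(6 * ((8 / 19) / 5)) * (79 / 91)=3792 / 8645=0.44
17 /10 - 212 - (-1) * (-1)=-211.30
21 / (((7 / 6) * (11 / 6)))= 108 / 11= 9.82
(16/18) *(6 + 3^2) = 40/3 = 13.33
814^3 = 539353144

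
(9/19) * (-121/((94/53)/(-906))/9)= 2905089/893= 3253.18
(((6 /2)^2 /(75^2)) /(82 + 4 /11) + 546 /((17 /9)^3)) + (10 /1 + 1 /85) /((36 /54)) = 96.03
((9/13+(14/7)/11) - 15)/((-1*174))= 1010/12441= 0.08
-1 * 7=-7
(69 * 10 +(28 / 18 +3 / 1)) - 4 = 6215 / 9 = 690.56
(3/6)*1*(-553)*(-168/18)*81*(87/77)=2597994/11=236181.27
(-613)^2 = 375769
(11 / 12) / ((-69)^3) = -11 / 3942108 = -0.00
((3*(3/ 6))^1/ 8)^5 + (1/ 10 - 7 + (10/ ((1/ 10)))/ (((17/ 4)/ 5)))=9870790831/ 89128960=110.75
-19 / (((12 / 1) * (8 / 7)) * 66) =-0.02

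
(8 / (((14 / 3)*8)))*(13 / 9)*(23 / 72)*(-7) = -299 / 432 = -0.69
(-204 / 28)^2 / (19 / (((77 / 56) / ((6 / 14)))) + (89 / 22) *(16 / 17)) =5.46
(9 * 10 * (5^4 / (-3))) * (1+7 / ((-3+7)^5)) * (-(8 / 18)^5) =6443750 / 19683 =327.38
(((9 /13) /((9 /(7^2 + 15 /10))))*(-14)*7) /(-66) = 4949 /858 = 5.77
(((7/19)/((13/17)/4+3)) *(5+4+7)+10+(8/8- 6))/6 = 1.14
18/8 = 9/4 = 2.25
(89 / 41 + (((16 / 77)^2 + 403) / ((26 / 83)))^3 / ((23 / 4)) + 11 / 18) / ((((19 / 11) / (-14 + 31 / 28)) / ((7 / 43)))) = -450110302.41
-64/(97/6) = -384/97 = -3.96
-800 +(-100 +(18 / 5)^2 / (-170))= -1912662 / 2125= -900.08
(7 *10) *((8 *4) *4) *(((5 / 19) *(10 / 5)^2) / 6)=89600 / 57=1571.93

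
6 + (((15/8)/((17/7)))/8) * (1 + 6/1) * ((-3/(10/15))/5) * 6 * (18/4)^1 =-22665/2176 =-10.42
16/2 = 8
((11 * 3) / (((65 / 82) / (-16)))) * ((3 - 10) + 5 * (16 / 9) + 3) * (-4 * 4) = 10160128 / 195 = 52103.22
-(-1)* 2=2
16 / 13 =1.23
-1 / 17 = -0.06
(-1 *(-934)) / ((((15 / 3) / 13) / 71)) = 862082 / 5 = 172416.40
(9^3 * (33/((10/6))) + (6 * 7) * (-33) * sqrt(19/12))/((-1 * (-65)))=72171/325 - 231 * sqrt(57)/65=195.23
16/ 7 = 2.29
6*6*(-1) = -36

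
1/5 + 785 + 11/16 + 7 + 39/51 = 1079367/1360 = 793.65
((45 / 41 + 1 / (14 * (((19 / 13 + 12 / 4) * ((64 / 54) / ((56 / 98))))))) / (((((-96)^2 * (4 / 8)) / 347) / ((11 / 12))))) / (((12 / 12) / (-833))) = -63.55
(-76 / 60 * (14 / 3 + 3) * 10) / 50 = -437 / 225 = -1.94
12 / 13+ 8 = 116 / 13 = 8.92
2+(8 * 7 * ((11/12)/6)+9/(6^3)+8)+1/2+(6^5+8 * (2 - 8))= 557791/72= 7747.10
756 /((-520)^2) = 189 /67600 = 0.00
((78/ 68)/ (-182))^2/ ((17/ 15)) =135/ 3851792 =0.00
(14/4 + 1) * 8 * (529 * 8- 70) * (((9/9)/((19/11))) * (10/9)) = 1831280/19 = 96383.16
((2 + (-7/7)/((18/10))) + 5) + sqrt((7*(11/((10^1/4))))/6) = sqrt(1155)/15 + 58/9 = 8.71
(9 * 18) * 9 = 1458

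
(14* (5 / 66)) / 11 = 35 / 363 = 0.10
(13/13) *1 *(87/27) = 29/9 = 3.22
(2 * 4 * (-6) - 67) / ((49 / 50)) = -117.35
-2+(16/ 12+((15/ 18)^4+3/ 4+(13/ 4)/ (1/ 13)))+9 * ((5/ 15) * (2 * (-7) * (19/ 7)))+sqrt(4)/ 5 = -458683/ 6480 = -70.78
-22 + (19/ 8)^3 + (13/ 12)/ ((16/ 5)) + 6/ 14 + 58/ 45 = -1055983/ 161280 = -6.55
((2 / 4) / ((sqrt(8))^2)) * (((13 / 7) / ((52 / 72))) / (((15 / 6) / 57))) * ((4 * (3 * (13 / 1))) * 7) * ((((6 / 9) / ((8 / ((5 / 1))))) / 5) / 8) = 6669 / 160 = 41.68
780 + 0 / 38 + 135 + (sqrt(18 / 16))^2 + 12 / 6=7345 / 8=918.12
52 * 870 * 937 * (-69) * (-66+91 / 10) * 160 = 26628305258880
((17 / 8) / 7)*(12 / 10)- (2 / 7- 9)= 1271 / 140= 9.08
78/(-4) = -19.50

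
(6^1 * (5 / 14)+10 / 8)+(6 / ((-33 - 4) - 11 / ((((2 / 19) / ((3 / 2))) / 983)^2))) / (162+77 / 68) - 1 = 25666890350856869 / 10726461639240452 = 2.39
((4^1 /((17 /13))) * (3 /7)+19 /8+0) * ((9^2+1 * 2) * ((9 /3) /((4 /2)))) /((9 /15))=1456235 /1904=764.83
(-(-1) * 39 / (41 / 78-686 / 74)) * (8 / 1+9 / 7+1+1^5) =-8891766 / 176659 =-50.33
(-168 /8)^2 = 441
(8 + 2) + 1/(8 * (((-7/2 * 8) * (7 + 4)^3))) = 2981439/298144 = 10.00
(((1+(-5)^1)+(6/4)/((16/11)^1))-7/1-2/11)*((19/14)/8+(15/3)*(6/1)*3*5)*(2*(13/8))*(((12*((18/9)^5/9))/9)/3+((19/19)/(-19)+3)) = -67238.72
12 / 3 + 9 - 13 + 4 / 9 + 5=49 / 9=5.44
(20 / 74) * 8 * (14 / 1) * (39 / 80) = 546 / 37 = 14.76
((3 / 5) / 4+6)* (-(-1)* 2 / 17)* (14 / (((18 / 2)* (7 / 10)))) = 82 / 51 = 1.61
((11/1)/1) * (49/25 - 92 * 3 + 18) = -70411/25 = -2816.44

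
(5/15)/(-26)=-1/78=-0.01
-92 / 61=-1.51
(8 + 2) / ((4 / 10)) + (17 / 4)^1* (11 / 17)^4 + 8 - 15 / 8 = 1252619 / 39304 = 31.87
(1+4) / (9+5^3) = 5 / 134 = 0.04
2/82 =1/41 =0.02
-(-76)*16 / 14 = 608 / 7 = 86.86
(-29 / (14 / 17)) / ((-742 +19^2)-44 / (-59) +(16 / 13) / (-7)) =378131 / 4085058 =0.09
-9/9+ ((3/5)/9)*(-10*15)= -11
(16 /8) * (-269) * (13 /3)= -6994 /3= -2331.33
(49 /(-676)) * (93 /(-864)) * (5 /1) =7595 /194688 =0.04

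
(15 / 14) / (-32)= -15 / 448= -0.03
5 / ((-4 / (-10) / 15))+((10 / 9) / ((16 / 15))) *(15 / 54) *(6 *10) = 7375 / 36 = 204.86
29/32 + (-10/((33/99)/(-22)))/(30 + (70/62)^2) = 4233583/192352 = 22.01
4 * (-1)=-4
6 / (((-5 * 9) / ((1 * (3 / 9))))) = -2 / 45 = -0.04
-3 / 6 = -1 / 2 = -0.50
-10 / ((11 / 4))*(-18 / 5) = 144 / 11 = 13.09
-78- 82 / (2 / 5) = -283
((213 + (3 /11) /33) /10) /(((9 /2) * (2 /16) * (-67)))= -206192 /364815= -0.57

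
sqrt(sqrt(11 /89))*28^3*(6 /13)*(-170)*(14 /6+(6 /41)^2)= -88631200000*11^(1 /4)*89^(3 /4) /1944917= -2404784.88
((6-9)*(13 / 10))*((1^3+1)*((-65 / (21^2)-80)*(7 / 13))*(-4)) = -28276 / 21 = -1346.48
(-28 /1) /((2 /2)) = -28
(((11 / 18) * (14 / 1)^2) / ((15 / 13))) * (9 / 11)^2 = 3822 / 55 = 69.49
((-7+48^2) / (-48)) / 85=-2297 / 4080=-0.56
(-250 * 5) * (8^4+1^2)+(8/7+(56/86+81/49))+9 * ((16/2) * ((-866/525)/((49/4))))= -1888335210073/368725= -5121256.25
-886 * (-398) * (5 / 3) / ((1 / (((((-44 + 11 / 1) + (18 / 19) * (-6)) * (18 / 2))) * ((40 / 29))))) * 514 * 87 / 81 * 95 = -14802148013333.33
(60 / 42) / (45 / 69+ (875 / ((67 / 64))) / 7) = 3082 / 259007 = 0.01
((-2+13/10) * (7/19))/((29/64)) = -1568/2755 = -0.57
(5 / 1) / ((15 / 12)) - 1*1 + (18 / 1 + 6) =27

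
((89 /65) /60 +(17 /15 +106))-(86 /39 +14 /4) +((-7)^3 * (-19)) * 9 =58754.45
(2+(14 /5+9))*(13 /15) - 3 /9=872 /75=11.63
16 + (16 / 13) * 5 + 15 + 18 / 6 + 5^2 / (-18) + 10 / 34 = 155377 / 3978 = 39.06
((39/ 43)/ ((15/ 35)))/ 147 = 13/ 903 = 0.01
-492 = -492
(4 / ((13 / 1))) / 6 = 2 / 39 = 0.05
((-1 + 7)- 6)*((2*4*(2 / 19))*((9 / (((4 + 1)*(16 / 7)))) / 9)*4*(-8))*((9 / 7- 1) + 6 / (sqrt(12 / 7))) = 0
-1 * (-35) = 35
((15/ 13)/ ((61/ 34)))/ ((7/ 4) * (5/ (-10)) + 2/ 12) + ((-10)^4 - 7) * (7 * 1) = 55470423/ 793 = 69950.09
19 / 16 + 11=195 / 16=12.19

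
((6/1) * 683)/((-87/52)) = -71032/29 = -2449.38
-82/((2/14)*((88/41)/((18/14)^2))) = -136161/308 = -442.08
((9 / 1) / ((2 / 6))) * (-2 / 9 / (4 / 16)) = -24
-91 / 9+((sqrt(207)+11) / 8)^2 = -359 / 72+33 * sqrt(23) / 32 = -0.04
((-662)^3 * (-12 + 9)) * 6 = 5222115504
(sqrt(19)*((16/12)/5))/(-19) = -0.06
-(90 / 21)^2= -18.37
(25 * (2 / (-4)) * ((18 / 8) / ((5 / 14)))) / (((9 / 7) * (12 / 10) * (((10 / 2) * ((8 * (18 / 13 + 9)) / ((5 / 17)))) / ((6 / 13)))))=-245 / 14688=-0.02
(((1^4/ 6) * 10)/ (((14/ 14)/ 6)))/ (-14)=-5/ 7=-0.71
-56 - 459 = -515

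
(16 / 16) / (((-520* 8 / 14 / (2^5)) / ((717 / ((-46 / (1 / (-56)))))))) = -717 / 23920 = -0.03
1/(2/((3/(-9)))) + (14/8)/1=19/12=1.58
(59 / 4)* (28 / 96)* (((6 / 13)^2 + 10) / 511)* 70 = 1782095 / 296088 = 6.02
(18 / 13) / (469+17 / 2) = 36 / 12415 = 0.00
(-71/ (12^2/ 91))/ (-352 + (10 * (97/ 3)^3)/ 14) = -135681/ 71949392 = -0.00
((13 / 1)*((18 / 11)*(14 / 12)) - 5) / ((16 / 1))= 109 / 88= 1.24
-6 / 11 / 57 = -2 / 209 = -0.01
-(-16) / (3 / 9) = 48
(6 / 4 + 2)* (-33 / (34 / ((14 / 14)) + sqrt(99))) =-561 / 151 + 99* sqrt(11) / 302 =-2.63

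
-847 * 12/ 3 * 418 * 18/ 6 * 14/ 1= -59479728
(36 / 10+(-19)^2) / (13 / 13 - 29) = -1823 / 140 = -13.02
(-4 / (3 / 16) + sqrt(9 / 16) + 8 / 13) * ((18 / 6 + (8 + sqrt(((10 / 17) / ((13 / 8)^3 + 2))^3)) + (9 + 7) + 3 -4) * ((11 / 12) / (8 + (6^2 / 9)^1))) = -34265 / 864 -87718400 * sqrt(273785) / 1052413496199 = -39.70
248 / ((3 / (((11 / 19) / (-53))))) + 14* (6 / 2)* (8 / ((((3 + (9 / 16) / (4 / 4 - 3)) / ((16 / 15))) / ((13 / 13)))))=19116616 / 146015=130.92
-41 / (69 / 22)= -902 / 69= -13.07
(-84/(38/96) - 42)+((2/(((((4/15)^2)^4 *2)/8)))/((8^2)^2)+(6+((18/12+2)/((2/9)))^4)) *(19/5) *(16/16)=745570272495849/3187671040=233891.85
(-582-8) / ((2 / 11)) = -3245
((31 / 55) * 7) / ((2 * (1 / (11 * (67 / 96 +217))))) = 4535083 / 960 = 4724.04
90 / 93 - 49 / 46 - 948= -1351987 / 1426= -948.10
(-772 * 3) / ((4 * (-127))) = 4.56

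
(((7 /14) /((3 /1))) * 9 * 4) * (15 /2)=45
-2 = -2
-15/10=-3/2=-1.50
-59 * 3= -177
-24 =-24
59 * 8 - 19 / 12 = 5645 / 12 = 470.42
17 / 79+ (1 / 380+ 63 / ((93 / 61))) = 38658329 / 930620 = 41.54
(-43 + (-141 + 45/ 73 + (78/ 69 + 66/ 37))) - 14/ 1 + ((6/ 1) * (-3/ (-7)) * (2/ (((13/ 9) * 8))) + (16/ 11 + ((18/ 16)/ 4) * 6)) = -190.88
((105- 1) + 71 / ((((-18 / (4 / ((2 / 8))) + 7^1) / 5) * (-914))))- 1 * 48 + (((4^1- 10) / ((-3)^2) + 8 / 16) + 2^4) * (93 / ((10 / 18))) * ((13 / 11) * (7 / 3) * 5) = 17295224703 / 472538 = 36600.71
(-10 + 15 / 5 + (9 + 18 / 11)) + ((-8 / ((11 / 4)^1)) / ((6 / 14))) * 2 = -328 / 33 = -9.94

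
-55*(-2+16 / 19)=1210 / 19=63.68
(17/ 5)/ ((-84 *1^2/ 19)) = -323/ 420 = -0.77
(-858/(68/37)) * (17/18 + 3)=-1841.48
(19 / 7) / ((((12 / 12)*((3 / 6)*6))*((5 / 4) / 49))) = 532 / 15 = 35.47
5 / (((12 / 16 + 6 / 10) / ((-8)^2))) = 6400 / 27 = 237.04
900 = 900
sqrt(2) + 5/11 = 1.87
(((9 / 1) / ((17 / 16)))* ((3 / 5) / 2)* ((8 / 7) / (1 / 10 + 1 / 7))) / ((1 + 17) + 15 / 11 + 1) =1188 / 2023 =0.59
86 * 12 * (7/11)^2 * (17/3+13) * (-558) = -526716288/121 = -4353027.17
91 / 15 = 6.07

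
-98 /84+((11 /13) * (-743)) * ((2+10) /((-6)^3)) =3950 /117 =33.76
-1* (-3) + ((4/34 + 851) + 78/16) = 116823/136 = 858.99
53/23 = 2.30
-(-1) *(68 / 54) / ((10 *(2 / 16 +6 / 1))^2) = 544 / 1620675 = 0.00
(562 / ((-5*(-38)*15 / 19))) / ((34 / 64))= 8992 / 1275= 7.05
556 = 556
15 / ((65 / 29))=87 / 13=6.69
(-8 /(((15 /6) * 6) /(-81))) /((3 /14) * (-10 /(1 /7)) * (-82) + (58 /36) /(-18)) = 69984 /1992455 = 0.04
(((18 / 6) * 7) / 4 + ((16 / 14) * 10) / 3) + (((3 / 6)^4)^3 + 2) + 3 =1209365 / 86016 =14.06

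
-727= -727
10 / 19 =0.53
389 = 389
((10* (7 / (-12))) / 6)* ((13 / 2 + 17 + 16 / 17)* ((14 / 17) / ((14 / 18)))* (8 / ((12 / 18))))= -87255 / 289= -301.92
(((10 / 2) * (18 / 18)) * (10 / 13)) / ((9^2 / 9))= 50 / 117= 0.43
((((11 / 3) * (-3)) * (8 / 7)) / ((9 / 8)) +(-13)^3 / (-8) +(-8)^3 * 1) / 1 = -125269 / 504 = -248.55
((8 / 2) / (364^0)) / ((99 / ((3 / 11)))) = 4 / 363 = 0.01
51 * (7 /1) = 357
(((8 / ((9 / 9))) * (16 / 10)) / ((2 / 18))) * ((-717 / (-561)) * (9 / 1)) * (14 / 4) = 4336416 / 935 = 4637.88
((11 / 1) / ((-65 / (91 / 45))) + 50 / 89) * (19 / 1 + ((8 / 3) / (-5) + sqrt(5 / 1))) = 4397 * sqrt(5) / 20025 + 1217969 / 300375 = 4.55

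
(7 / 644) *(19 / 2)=19 / 184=0.10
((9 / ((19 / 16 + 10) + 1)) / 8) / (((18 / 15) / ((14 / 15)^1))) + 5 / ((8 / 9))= 8887 / 1560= 5.70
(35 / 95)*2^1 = 14 / 19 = 0.74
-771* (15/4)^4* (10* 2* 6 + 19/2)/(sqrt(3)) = -3369751875* sqrt(3)/512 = -11399573.16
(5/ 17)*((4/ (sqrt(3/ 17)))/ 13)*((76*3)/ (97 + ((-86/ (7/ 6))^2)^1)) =74480*sqrt(51)/ 59892989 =0.01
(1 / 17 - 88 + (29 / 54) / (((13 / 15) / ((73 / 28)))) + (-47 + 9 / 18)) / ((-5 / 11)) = 162741161 / 556920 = 292.22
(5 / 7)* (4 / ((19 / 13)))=260 / 133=1.95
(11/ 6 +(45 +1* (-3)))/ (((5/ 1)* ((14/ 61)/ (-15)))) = -16043/ 28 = -572.96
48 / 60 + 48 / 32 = 23 / 10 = 2.30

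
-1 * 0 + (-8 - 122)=-130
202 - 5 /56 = 11307 /56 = 201.91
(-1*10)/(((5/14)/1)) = -28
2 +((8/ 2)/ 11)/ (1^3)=26/ 11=2.36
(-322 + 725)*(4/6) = 268.67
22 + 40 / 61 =1382 / 61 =22.66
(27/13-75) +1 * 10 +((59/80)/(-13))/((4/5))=-52411/832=-62.99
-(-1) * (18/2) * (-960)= -8640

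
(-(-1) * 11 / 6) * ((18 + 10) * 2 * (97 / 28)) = 355.67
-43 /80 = -0.54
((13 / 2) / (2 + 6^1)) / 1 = 13 / 16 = 0.81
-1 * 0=0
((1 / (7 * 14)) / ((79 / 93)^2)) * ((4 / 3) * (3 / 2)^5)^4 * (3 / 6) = 372311089929 / 5010374656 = 74.31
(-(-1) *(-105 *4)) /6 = -70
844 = 844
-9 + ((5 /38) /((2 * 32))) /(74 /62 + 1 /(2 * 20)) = -4133321 /459344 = -9.00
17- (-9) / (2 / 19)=205 / 2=102.50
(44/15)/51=44/765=0.06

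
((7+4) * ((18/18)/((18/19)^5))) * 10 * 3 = 136185445/314928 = 432.43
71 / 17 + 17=360 / 17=21.18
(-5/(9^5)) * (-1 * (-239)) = -1195/59049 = -0.02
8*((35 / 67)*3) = 840 / 67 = 12.54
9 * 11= 99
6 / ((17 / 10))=3.53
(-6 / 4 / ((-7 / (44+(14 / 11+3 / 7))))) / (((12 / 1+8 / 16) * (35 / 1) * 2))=10557 / 943250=0.01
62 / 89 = 0.70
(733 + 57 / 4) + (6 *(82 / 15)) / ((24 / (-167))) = 31141 / 60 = 519.02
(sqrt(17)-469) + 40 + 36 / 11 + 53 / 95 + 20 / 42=-9319892 / 21945 + sqrt(17)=-420.57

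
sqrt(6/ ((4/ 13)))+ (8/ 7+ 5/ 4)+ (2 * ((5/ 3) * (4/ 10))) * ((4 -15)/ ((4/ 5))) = -1339/ 84+ sqrt(78)/ 2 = -11.52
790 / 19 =41.58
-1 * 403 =-403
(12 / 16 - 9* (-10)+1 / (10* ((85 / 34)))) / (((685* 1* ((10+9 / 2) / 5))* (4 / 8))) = 9079 / 99325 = 0.09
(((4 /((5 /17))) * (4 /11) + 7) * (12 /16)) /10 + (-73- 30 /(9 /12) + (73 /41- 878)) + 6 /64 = -356553331 /360800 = -988.23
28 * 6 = 168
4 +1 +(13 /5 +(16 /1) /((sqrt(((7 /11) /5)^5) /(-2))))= 38 /5 - 96800 * sqrt(385) /343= -5529.87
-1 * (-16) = 16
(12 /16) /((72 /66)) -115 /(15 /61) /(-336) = 131 /63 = 2.08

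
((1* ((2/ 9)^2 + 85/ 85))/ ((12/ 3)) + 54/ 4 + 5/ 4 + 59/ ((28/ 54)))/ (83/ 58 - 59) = -4235653/ 1893213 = -2.24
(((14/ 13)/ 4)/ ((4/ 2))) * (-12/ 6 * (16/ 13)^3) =-14336/ 28561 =-0.50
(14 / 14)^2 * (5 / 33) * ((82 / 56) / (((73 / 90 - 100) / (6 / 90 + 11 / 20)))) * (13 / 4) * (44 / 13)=-7585 / 499912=-0.02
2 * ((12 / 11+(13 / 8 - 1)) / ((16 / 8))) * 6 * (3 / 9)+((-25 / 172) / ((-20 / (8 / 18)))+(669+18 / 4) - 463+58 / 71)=129816265 / 604494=214.75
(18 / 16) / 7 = 9 / 56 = 0.16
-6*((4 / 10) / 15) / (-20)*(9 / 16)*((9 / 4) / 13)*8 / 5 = 81 / 65000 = 0.00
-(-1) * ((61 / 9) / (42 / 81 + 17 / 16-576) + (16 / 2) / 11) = 177544 / 248149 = 0.72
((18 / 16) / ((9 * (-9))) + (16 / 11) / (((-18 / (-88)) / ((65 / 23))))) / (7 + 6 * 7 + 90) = 33257 / 230184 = 0.14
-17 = -17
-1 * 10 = -10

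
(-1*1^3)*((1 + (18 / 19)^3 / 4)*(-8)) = 66536 / 6859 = 9.70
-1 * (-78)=78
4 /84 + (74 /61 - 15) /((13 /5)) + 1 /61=-87239 /16653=-5.24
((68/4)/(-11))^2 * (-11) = -289/11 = -26.27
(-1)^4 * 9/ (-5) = -9/ 5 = -1.80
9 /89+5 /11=544 /979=0.56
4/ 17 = 0.24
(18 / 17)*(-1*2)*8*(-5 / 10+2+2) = -1008 / 17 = -59.29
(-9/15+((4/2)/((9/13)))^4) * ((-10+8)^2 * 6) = 18121576/10935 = 1657.21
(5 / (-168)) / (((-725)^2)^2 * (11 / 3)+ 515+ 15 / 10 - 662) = -5 / 170189490600556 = -0.00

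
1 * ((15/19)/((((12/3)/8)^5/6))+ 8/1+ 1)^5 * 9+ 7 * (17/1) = 2379323794012018040/2476099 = 960916261430.59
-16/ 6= -8/ 3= -2.67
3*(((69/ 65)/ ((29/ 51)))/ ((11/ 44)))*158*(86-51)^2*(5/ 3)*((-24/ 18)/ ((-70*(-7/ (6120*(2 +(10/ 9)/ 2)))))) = -115944950400/ 377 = -307546287.53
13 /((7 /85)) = 157.86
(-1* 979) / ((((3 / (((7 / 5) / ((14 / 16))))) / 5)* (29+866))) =-7832 / 2685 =-2.92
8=8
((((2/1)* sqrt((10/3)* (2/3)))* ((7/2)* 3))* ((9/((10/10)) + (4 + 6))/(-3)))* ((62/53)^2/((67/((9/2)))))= -1533756* sqrt(5)/188203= -18.22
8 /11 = 0.73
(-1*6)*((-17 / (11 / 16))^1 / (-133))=-1632 / 1463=-1.12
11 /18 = 0.61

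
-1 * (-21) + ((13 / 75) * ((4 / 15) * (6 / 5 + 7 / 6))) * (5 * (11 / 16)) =577153 / 27000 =21.38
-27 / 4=-6.75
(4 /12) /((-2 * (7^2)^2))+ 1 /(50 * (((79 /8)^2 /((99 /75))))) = 11312111 /56192403750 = 0.00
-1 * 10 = -10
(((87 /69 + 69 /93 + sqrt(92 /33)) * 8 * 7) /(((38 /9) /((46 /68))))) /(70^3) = 69 * sqrt(759) /43524250 + 27 /515375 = 0.00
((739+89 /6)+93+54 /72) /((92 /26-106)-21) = -132223 /19260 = -6.87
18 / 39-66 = -852 / 13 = -65.54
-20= -20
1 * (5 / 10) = 1 / 2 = 0.50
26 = 26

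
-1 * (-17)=17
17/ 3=5.67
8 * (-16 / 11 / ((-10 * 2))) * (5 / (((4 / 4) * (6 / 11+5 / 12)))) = 3.02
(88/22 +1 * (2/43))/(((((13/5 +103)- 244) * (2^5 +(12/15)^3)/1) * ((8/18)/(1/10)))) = -97875/483713536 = -0.00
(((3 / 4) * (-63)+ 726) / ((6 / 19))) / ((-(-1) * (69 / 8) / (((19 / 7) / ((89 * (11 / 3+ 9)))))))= 17195 / 28658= 0.60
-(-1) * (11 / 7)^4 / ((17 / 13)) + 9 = 557686 / 40817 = 13.66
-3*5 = -15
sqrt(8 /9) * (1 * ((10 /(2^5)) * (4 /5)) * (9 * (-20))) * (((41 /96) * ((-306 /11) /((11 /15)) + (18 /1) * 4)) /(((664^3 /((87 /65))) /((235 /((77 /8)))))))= -1727622945 * sqrt(2) /35458771572224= -0.00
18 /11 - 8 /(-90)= 854 /495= 1.73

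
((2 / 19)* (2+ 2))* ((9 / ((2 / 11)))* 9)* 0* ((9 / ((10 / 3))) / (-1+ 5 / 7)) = 0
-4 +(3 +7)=6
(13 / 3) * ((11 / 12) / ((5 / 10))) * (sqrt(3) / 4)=143 * sqrt(3) / 72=3.44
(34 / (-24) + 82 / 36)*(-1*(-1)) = 0.86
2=2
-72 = -72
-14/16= -7/8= -0.88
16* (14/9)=224/9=24.89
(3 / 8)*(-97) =-291 / 8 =-36.38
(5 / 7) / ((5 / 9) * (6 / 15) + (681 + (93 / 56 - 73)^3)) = -1128960 / 572765997179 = -0.00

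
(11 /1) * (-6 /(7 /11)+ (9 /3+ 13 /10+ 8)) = 2211 /70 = 31.59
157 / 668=0.24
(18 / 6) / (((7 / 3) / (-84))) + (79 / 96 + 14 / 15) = -16999 / 160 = -106.24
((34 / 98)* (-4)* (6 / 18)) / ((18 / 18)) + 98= 97.54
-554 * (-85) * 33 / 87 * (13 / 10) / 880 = 61217 / 2320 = 26.39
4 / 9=0.44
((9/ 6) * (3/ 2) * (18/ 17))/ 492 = 27/ 5576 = 0.00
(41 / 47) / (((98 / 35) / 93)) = 19065 / 658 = 28.97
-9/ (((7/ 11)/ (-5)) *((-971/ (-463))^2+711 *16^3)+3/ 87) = 615453399/ 25346510623724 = 0.00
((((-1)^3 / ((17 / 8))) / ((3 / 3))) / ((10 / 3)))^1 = -12 / 85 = -0.14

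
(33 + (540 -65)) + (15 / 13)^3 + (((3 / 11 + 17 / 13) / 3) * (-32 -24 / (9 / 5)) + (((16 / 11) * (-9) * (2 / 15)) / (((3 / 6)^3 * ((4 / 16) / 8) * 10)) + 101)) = 2947006076 / 5437575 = 541.97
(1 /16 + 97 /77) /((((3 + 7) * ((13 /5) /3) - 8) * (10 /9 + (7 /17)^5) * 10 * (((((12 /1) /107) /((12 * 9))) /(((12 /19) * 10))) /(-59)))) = -10644591729534381 /167950445432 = -63379.36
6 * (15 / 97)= 90 / 97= 0.93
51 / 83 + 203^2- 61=3415335 / 83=41148.61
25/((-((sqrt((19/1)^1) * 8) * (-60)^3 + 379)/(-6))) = -259200000 * sqrt(19)/56733695856359 - 56850/56733695856359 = -0.00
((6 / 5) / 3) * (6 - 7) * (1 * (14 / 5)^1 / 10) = -0.11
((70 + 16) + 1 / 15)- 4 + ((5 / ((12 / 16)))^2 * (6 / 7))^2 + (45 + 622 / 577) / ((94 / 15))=1540.67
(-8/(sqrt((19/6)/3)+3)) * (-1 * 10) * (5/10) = 9.93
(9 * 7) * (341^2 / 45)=813967 / 5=162793.40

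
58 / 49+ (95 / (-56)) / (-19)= 499 / 392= 1.27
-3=-3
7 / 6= 1.17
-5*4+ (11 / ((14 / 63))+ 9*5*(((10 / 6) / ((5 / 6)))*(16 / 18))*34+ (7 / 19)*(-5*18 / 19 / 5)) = 1984887 / 722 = 2749.15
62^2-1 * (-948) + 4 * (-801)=1588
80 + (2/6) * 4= 244/3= 81.33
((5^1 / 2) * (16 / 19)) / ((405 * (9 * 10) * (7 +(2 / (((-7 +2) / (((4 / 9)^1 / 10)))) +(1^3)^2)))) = 5 / 691011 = 0.00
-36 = -36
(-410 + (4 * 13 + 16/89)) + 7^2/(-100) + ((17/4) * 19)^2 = 219376181/35600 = 6162.25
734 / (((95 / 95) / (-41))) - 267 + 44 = -30317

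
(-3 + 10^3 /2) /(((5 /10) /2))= 1988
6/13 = 0.46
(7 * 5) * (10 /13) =350 /13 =26.92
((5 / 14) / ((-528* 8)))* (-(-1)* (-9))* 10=75 / 9856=0.01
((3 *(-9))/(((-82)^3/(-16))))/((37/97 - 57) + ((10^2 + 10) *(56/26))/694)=3938103/282863638412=0.00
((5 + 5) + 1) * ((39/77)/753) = 13/1757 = 0.01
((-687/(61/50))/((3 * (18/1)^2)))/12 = -5725/118584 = -0.05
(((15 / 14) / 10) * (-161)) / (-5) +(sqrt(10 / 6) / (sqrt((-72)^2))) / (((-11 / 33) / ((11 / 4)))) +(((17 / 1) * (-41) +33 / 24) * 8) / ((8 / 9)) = -250287 / 40 - 11 * sqrt(15) / 288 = -6257.32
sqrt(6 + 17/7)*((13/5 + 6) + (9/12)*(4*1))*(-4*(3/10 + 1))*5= -1508*sqrt(413)/35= -875.61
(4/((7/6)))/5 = 24/35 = 0.69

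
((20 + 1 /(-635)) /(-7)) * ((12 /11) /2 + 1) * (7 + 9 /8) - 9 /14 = -2856771 /78232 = -36.52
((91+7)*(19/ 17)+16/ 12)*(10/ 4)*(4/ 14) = 28270/ 357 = 79.19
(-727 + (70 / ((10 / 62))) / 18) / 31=-22.67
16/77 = 0.21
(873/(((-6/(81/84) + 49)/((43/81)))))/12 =4171/4620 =0.90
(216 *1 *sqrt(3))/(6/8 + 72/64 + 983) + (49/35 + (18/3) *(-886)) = -26573/5 + 1728 *sqrt(3)/7879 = -5314.22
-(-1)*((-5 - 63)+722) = 654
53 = 53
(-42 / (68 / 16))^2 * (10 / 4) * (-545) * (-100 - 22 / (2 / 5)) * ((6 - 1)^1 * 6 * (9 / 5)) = 321870024000 / 289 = 1113737107.27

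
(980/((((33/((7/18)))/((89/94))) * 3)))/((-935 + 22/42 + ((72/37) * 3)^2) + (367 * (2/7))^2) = 10238908435/28357325074188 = 0.00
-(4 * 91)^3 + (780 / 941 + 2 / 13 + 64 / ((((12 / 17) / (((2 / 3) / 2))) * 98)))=-260181075464242 / 5394753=-48228542.71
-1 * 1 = -1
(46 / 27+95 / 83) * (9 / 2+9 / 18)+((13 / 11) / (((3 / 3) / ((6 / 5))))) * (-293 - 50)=-58200389 / 123255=-472.19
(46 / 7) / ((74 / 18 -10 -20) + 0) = -0.25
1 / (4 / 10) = 5 / 2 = 2.50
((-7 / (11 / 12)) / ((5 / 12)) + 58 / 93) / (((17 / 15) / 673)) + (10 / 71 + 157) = -4262264653 / 411587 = -10355.68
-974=-974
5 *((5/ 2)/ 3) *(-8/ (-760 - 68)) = 25/ 621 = 0.04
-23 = -23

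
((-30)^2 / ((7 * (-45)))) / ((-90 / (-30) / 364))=-1040 / 3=-346.67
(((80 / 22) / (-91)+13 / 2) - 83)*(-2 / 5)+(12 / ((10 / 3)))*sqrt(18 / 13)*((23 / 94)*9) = 5589*sqrt(26) / 3055+153233 / 5005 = 39.94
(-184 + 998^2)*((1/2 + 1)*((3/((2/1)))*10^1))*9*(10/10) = 201653550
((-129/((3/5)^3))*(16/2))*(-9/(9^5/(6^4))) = 688000/729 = 943.76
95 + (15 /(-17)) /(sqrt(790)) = 95-3 * sqrt(790) /2686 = 94.97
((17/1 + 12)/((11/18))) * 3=1566/11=142.36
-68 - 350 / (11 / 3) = -1798 / 11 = -163.45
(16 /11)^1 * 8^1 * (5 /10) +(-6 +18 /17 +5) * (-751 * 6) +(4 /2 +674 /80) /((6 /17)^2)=-15757463 /89760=-175.55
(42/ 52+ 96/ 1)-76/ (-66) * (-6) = 25711/ 286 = 89.90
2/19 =0.11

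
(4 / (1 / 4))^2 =256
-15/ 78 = -5/ 26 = -0.19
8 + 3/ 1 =11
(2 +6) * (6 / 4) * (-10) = -120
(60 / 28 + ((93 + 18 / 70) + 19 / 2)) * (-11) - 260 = -14139 / 10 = -1413.90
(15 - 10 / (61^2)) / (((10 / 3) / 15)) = 502245 / 7442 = 67.49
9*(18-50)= -288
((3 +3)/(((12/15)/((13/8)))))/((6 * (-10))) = -13/64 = -0.20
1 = 1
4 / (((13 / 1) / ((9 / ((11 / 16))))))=576 / 143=4.03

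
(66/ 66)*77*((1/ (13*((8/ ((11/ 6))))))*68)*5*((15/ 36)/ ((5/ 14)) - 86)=-36645455/ 936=-39151.13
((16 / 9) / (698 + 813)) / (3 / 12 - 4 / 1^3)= -64 / 203985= -0.00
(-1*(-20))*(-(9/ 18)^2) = -5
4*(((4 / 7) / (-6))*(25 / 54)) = -100 / 567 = -0.18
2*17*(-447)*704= -10699392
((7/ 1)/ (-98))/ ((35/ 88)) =-44/ 245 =-0.18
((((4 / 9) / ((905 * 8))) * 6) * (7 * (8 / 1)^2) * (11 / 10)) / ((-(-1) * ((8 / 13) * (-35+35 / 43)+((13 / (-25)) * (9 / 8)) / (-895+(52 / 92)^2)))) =-1738380740096 / 201477267360153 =-0.01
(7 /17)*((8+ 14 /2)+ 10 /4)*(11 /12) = 2695 /408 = 6.61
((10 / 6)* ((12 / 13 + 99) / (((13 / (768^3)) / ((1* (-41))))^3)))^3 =-114514669949292274628745900000000000000000000000000000000000000000000000000000000000000000.00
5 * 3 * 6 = 90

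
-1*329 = -329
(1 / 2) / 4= 0.12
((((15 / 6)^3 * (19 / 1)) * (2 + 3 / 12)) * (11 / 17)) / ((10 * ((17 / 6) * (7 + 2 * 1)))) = 15675 / 9248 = 1.69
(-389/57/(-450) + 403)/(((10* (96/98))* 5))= 506529611/61560000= 8.23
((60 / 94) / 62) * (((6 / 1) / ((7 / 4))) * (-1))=-360 / 10199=-0.04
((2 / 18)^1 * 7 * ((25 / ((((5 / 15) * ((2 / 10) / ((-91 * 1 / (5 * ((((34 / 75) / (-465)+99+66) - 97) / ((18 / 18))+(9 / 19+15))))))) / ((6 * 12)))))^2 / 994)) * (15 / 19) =145318569289892578125 / 6787862313269248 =21408.59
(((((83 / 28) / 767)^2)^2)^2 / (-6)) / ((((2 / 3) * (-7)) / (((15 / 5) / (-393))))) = -2252292232139041 / 165980278640833592420564094286560493568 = -0.00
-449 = -449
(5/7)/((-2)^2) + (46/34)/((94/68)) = 1523/1316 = 1.16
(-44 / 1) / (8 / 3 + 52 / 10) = -330 / 59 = -5.59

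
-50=-50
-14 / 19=-0.74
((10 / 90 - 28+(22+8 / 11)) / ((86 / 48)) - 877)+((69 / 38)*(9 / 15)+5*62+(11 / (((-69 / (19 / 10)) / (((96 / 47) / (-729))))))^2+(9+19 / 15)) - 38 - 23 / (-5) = -165180089851686747461 / 279055888083289350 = -591.92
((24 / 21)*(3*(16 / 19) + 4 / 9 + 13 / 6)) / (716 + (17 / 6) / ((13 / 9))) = 26104 / 3192057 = 0.01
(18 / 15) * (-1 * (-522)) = 3132 / 5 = 626.40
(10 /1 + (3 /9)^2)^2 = 8281 /81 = 102.23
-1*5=-5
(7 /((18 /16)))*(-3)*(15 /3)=-280 /3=-93.33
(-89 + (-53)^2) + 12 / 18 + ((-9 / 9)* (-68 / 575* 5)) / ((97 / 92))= 3959386 / 1455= 2721.23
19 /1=19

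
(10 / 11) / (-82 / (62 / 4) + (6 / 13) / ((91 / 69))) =-0.18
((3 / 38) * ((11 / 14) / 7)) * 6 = 99 / 1862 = 0.05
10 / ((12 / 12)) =10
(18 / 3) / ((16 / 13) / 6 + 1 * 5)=234 / 203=1.15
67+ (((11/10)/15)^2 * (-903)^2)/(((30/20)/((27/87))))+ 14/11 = 388993543/398750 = 975.53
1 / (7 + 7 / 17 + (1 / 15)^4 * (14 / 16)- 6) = 0.71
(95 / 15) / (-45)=-19 / 135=-0.14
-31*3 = -93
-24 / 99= -8 / 33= -0.24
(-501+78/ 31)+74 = -13159/ 31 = -424.48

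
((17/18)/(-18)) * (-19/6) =323/1944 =0.17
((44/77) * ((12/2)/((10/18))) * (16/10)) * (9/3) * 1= 5184/175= 29.62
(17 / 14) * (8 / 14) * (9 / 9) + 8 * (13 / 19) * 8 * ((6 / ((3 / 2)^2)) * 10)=3263378 / 2793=1168.41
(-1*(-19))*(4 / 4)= 19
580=580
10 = 10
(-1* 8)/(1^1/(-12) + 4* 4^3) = -96/3071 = -0.03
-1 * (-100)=100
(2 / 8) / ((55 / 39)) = 39 / 220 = 0.18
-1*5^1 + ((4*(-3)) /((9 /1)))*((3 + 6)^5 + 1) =-236215 /3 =-78738.33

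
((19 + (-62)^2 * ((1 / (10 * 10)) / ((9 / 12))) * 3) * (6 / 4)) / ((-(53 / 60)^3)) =-55974240 / 148877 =-375.98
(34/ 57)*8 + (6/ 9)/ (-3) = 778/ 171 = 4.55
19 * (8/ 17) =152/ 17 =8.94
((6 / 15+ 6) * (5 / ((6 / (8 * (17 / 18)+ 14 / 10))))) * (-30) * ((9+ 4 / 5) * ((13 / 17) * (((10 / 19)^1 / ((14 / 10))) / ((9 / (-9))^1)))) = 11735360 / 2907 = 4036.93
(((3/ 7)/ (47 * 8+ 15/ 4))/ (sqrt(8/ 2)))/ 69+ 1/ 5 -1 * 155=-189288656/ 1222795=-154.80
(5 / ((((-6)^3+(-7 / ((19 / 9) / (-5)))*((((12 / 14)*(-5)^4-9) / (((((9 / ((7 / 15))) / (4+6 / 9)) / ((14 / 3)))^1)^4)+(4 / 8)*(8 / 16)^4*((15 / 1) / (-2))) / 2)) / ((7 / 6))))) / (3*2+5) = 229008555720000 / 2971662541814463871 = 0.00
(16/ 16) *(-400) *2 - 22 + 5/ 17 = -13969/ 17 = -821.71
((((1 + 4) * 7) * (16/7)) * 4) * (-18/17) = -5760/17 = -338.82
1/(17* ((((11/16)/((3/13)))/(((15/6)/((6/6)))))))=0.05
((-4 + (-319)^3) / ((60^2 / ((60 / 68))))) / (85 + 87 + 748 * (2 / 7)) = -20.63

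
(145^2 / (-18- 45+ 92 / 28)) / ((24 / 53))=-7800275 / 10032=-777.54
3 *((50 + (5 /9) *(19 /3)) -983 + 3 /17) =-426551 /153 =-2787.92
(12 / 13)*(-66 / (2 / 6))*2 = -4752 / 13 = -365.54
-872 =-872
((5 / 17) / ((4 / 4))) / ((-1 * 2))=-5 / 34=-0.15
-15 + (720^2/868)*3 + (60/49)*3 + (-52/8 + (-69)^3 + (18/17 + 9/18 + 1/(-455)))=-548420654909/1678495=-326733.56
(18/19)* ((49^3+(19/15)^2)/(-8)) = -13235693/950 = -13932.31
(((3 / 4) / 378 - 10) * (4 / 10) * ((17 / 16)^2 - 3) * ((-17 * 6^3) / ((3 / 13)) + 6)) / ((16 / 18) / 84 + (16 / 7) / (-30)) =57588014979 / 31744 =1814138.58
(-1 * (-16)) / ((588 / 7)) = 4 / 21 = 0.19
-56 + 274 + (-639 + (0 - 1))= -422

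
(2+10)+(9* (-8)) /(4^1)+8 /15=-82 /15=-5.47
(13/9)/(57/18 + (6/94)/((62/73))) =0.45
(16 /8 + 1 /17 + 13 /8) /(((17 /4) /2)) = 501 /289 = 1.73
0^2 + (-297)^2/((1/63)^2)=350101521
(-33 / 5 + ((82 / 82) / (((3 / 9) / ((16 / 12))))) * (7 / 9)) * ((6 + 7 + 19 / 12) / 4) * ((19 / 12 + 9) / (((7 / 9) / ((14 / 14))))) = -99695 / 576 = -173.08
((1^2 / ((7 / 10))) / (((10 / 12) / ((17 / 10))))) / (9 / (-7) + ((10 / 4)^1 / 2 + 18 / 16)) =816 / 305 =2.68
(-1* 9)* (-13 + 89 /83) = 8910 /83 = 107.35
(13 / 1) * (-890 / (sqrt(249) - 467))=1157 * sqrt(249) / 21784 + 540319 / 21784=25.64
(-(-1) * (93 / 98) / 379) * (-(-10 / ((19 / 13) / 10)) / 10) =6045 / 352849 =0.02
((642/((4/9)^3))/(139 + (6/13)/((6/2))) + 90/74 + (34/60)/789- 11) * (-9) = -40153266953/104316320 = -384.92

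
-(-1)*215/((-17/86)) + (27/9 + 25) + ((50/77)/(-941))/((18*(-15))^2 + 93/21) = -95157805365384/89801415077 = -1059.65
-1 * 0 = 0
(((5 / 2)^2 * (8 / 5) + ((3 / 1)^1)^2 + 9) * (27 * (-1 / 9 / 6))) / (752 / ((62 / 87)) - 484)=-217 / 8854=-0.02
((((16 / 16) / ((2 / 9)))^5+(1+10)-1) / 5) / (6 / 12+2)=148.42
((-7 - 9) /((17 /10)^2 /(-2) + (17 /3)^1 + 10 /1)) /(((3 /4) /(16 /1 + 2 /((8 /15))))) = -252800 /8533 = -29.63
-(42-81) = 39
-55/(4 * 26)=-55/104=-0.53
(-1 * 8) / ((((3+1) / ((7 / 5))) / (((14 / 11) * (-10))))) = 392 / 11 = 35.64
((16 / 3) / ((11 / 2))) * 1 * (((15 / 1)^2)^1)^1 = 2400 / 11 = 218.18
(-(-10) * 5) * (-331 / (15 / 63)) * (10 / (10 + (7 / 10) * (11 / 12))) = -83412000 / 1277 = -65318.72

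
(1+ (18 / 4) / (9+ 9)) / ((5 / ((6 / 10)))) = 3 / 20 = 0.15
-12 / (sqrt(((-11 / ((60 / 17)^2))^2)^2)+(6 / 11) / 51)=-29082240000 / 1915749667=-15.18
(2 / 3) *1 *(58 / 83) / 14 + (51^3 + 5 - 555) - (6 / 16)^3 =117889028651 / 892416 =132100.98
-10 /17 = -0.59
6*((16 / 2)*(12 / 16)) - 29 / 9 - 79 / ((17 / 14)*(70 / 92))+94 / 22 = -407752 / 8415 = -48.46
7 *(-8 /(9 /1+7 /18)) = -5.96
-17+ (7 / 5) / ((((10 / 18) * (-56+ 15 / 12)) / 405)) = -35.64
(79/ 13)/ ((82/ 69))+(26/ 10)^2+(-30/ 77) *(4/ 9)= 72029099/ 6156150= 11.70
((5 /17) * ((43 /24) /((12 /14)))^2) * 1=453005 /352512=1.29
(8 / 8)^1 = 1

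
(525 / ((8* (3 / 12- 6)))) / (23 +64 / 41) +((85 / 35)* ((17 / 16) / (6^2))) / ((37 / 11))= -1531963981 / 3455250624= -0.44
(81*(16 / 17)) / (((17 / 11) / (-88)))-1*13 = -1258285 / 289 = -4353.93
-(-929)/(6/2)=929/3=309.67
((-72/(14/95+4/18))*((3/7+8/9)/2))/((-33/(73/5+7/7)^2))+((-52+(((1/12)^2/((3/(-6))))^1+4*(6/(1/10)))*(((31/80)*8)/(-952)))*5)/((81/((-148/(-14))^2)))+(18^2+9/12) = 536061976505911/591031092960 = 906.99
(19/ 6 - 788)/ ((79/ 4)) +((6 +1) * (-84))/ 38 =-248620/ 4503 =-55.21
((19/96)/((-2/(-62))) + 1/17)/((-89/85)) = -50545/8544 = -5.92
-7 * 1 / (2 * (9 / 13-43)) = 91 / 1100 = 0.08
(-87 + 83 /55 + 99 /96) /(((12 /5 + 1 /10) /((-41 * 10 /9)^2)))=-249878969 /3564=-70111.94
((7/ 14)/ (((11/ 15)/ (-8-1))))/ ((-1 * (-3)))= -45/ 22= -2.05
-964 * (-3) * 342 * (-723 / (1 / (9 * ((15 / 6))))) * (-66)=1061913508920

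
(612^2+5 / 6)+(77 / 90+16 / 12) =16854616 / 45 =374547.02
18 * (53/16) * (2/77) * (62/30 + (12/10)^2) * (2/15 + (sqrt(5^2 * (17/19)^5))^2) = 7490798709047/95329811500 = 78.58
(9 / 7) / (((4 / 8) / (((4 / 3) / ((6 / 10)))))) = 40 / 7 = 5.71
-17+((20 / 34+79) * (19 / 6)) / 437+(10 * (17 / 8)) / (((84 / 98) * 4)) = -383819 / 37536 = -10.23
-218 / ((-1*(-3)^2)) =24.22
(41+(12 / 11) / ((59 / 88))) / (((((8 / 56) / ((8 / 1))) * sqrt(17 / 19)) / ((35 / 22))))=2464700 * sqrt(323) / 11033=4014.87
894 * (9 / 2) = 4023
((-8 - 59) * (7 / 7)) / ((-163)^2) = -67 / 26569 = -0.00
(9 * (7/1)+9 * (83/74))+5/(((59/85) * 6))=486559/6549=74.30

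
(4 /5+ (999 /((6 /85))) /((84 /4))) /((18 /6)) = 224.91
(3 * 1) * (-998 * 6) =-17964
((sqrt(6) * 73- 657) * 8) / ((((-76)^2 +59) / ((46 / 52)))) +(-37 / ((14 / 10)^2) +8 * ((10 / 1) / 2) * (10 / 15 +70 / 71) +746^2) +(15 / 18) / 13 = 6716 * sqrt(6) / 75855 +7532132752167 / 13533310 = 556562.71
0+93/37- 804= -29655/37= -801.49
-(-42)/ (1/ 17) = 714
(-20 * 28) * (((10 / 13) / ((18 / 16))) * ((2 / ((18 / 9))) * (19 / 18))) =-425600 / 1053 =-404.18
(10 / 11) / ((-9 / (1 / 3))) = -10 / 297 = -0.03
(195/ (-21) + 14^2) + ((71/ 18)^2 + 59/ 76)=4374899/ 21546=203.05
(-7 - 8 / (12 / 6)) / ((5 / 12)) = -132 / 5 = -26.40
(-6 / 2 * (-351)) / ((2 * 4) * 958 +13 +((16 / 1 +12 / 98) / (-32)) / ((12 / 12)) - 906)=63504 / 408313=0.16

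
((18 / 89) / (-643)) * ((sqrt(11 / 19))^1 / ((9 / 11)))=-22 * sqrt(209) / 1087313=-0.00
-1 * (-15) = 15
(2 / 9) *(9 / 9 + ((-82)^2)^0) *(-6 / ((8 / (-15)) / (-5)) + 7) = -197 / 9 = -21.89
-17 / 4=-4.25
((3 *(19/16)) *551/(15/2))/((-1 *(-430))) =10469/17200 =0.61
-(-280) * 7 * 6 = 11760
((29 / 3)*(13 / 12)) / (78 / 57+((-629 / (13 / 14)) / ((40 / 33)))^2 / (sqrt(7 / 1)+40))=5395329812890717700*sqrt(7) / 160957020886192741159161+215850852051736148000 / 160957020886192741159161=0.00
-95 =-95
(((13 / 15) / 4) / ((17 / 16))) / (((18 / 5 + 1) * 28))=13 / 8211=0.00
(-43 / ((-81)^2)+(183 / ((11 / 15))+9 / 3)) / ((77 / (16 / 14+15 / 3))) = 783717355 / 38900169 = 20.15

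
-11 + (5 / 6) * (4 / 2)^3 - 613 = -617.33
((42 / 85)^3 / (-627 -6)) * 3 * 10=-148176 / 25916075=-0.01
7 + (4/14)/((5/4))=7.23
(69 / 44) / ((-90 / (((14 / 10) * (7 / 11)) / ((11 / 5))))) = -1127 / 159720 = -0.01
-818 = -818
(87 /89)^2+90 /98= 727326 /388129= 1.87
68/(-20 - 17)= -68/37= -1.84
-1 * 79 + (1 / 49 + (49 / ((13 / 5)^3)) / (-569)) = -4838160035 / 61254557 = -78.98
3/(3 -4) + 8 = 5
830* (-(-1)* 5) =4150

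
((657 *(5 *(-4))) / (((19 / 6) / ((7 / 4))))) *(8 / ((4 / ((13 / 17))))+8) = -69198.58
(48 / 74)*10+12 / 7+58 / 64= 75479 / 8288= 9.11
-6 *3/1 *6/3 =-36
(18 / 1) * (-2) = -36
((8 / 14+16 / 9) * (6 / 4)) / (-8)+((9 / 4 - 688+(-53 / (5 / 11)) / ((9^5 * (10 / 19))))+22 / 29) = -410814014831 / 599347350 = -685.44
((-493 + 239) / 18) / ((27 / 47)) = -5969 / 243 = -24.56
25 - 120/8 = 10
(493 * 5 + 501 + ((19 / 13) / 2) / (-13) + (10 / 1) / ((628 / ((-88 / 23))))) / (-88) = -3619913419 / 107405584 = -33.70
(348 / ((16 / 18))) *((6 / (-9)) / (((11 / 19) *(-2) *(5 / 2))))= 90.16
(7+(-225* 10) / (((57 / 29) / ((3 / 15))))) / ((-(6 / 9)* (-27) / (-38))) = 4217 / 9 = 468.56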